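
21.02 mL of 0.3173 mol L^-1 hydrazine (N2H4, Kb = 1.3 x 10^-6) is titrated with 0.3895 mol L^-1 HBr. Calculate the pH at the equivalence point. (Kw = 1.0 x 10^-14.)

4.44

n(N2H4) = 0.3173 x 0.02102 = 0.006670 mol; V(HBr) at equivalence = 0.006670/0.3895 = 0.01712 L.
At equivalence the base is fully converted to N2H5+; total volume = 0.03814 L, so [N2H5+] = 0.006670/0.03814 = 0.1749 M.
Ka(N2H5+) = Kw/Kb = 1.0e-14 / 1.3 x 10^-6 = 7.69e-9.
[H^+] = sqrt(Ka x [N2H5+]) = sqrt(7.69e-9 x 0.1749) = 3.67e-5 M.
pH = -log(3.67e-5) = 4.44.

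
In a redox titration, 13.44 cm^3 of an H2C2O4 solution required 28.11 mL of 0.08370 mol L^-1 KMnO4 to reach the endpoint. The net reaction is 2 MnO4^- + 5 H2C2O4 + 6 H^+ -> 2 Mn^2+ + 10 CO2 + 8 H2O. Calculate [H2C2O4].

n(KMnO4) = 0.08370 x 0.02811 = 0.002353 mol.
From the balanced equation, 2 mol KMnO4 reacts with 5 mol H2C2O4, so n(H2C2O4) = 0.002353 x 5/2 = 0.005882 mol.
[H2C2O4] = 0.005882 / 0.01344 L = 0.438 M.

0.438 M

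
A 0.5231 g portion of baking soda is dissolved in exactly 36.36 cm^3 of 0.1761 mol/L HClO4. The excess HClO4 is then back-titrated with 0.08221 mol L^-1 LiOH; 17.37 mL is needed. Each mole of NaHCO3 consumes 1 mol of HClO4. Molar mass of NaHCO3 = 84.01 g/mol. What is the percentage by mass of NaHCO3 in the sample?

Total n(HClO4) added = 0.1761 x 0.03636 = 0.006403 mol.
n(LiOH) used = 0.08221 x 0.01737 = 0.001428 mol, which equals the excess n(HClO4).
So n(HClO4) consumed by the sample = 0.006403 - 0.001428 = 0.004975 mol.
n(NaHCO3) = 0.004975 / 1 = 0.004975 mol.
mass NaHCO3 = 0.004975 x 84.01 = 0.4180 g, so %NaHCO3 = 0.4180/0.5231 x 100 = 79.9%.

79.9%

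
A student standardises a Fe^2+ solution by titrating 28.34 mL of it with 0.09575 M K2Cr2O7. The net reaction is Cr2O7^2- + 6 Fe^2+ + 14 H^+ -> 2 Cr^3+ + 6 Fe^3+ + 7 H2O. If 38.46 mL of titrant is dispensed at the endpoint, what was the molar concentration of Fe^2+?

n(K2Cr2O7) = 0.09575 x 0.03846 = 0.003683 mol.
From the balanced equation, 1 mol K2Cr2O7 reacts with 6 mol Fe^2+, so n(Fe^2+) = 0.003683 x 6/1 = 0.02210 mol.
[Fe^2+] = 0.02210 / 0.02834 L = 0.780 M.

0.780 M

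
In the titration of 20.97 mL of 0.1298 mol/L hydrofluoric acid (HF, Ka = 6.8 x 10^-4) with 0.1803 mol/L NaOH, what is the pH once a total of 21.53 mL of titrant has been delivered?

12.44

n(acid) = 0.1298 x 0.02097 = 0.002722 mol; n(NaOH) added = 0.1803 x 0.02153 = 0.003882 mol.
Base is in excess by 0.003882 - 0.002722 = 0.001160 mol in a total volume of 0.04250 L.
[OH^-] = 0.001160/0.04250 = 0.02729 M, so pOH = 1.56 and pH = 14.00 - 1.56 = 12.44.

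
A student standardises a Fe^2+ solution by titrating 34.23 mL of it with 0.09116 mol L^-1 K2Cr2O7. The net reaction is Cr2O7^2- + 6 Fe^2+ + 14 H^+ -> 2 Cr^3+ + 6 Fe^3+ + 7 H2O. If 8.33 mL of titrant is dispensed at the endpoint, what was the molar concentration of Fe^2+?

n(K2Cr2O7) = 0.09116 x 0.008330 = 0.0007594 mol.
From the balanced equation, 1 mol K2Cr2O7 reacts with 6 mol Fe^2+, so n(Fe^2+) = 0.0007594 x 6/1 = 0.004556 mol.
[Fe^2+] = 0.004556 / 0.03423 L = 0.133 M.

0.133 M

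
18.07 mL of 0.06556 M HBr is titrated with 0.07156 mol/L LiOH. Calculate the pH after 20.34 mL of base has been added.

n(acid) = 0.06556 x 0.01807 = 0.001185 mol; n(LiOH) added = 0.07156 x 0.02034 = 0.001456 mol.
Base is in excess by 0.001456 - 0.001185 = 0.0002709 mol in a total volume of 0.03841 L.
[OH^-] = 0.0002709/0.03841 = 0.007052 M, so pOH = 2.15 and pH = 14.00 - 2.15 = 11.85.

11.85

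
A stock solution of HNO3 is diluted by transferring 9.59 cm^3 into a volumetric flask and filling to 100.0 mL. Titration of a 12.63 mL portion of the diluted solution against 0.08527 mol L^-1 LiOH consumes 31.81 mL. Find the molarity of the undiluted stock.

2.24 M

n(LiOH) = 0.08527 x 0.03181 = 0.002712 mol.
n(HNO3) in the aliquot = 0.002712 mol.
[diluted HNO3] = 0.002712 / 0.01263 = 0.2148 M.
Dilution factor = 100.0/9.590 = 10.43, so [stock] = 0.2148 x 10.43 = 2.24 M.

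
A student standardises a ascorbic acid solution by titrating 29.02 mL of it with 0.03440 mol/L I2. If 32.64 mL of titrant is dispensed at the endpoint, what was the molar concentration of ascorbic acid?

n(I2) = 0.03440 x 0.03264 = 0.001123 mol.
From the balanced equation, 1 mol I2 reacts with 1 mol ascorbic acid, so n(ascorbic acid) = 0.001123 x 1/1 = 0.001123 mol.
[ascorbic acid] = 0.001123 / 0.02902 L = 0.0387 M.

0.0387 M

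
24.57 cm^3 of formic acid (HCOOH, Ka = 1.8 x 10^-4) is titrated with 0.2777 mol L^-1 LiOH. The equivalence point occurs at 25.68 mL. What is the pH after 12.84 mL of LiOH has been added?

3.74

12.84 mL is exactly half the equivalence volume (25.68/2), i.e. the half-equivalence point.
There, n(HA) = n(A^-), so pH = pKa = -log(1.8 x 10^-4) = 3.74.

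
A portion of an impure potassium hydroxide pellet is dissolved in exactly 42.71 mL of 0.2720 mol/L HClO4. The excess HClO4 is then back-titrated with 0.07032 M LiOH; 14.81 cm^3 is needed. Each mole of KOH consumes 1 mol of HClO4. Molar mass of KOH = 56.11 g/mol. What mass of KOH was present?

Total n(HClO4) added = 0.2720 x 0.04271 = 0.01162 mol.
n(LiOH) used = 0.07032 x 0.01481 = 0.001041 mol, which equals the excess n(HClO4).
So n(HClO4) consumed by the sample = 0.01162 - 0.001041 = 0.01058 mol.
n(KOH) = 0.01058 / 1 = 0.01058 mol.
mass = 0.01058 mol x 56.11 g/mol = 0.593 g.

0.593 g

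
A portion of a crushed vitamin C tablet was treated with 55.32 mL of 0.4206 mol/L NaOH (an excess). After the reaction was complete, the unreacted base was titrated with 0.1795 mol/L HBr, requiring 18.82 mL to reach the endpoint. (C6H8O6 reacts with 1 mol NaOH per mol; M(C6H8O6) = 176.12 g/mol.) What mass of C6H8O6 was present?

Total n(NaOH) added = 0.4206 x 0.05532 = 0.02327 mol.
n(HBr) used = 0.1795 x 0.01882 = 0.003378 mol, which equals the excess n(NaOH).
So n(NaOH) consumed by the sample = 0.02327 - 0.003378 = 0.01989 mol.
n(C6H8O6) = 0.01989 / 1 = 0.01989 mol.
mass = 0.01989 mol x 176.12 g/mol = 3.50 g.

3.50 g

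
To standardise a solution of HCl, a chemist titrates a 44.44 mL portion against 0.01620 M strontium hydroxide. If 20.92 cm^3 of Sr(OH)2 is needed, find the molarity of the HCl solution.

0.0153 M

n(Sr(OH)2) delivered = 0.01620 x 0.02092 = 0.0003389 mol.
The reaction is 2 HCl + 1 Sr(OH)2, so n(HCl) = 0.0003389 x 2/1 = 0.0006778 mol.
[HCl] = 0.0006778 mol / 0.04444 L = 0.0153 M.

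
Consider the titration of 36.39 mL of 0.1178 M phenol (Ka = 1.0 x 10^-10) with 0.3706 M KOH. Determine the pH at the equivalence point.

n(C6H5OH) = 0.1178 x 0.03639 = 0.004287 mol; V(KOH) at equivalence = 0.004287/0.3706 = 0.01157 L.
At equivalence all the acid is converted to C6H5O-; total volume = 0.03639 + 0.01157 = 0.04796 L, so [C6H5O-] = 0.004287/0.04796 = 0.08939 M.
Kb = Kw/Ka = 1.0e-14 / 1.0 x 10^-10 = 0.000100.
[OH^-] = sqrt(Kb x [C6H5O-]) = sqrt(0.000100 x 0.08939) = 0.00299 M.
pOH = 2.52, so pH = 14.00 - 2.52 = 11.48.

11.48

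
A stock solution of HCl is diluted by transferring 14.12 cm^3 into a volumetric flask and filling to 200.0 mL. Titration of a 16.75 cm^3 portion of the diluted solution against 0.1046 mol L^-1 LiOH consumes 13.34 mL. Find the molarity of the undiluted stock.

1.18 M

n(LiOH) = 0.1046 x 0.01334 = 0.001395 mol.
n(HCl) in the aliquot = 0.001395 mol.
[diluted HCl] = 0.001395 / 0.01675 = 0.08331 M.
Dilution factor = 200.0/14.12 = 14.16, so [stock] = 0.08331 x 14.16 = 1.18 M.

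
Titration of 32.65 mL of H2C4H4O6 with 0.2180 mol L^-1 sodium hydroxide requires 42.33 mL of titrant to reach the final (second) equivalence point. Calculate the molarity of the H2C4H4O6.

0.141 M

n(NaOH) = 0.2180 x 0.04233 = 0.009228 mol.
At the final (second) equivalence point, 2 mol OH^- react per mol H2C4H4O6, so n(H2C4H4O6) = 0.009228 / 2 = 0.004614 mol.
[H2C4H4O6] = 0.004614 / 0.03265 L = 0.141 M.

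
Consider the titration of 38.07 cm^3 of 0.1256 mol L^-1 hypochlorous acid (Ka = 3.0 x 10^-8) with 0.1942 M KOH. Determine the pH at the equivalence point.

10.20

n(HClO) = 0.1256 x 0.03807 = 0.004782 mol; V(KOH) at equivalence = 0.004782/0.1942 = 0.02462 L.
At equivalence all the acid is converted to ClO-; total volume = 0.03807 + 0.02462 = 0.06269 L, so [ClO-] = 0.004782/0.06269 = 0.07627 M.
Kb = Kw/Ka = 1.0e-14 / 3.0 x 10^-8 = 3.33e-7.
[OH^-] = sqrt(Kb x [ClO-]) = sqrt(3.33e-7 x 0.07627) = 0.000159 M.
pOH = 3.80, so pH = 14.00 - 3.80 = 10.20.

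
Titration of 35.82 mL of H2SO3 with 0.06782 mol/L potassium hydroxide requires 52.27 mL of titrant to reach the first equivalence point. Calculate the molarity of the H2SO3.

0.0990 M

n(KOH) = 0.06782 x 0.05227 = 0.003545 mol.
At the first equivalence point, 1 mol OH^- react per mol H2SO3, so n(H2SO3) = 0.003545 / 1 = 0.003545 mol.
[H2SO3] = 0.003545 / 0.03582 L = 0.0990 M.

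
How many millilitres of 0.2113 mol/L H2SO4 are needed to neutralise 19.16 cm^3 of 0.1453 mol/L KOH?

n(KOH) = 0.1453 mol/L x 0.01916 L = 0.002784 mol.
The neutralisation is 2 KOH : 1 H2SO4, so n(H2SO4) = 0.002784 x 1/2 = 0.001392 mol.
V(H2SO4) = 0.001392 / 0.2113 = 0.006588 L = 6.59 mL.

6.59 mL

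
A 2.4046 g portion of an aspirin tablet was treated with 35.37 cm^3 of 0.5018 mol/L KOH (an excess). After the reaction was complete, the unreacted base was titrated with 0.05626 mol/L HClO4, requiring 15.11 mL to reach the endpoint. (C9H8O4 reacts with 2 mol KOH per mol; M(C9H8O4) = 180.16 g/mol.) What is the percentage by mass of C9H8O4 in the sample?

Total n(KOH) added = 0.5018 x 0.03537 = 0.01775 mol.
n(HClO4) used = 0.05626 x 0.01511 = 0.0008501 mol, which equals the excess n(KOH).
So n(KOH) consumed by the sample = 0.01775 - 0.0008501 = 0.01690 mol.
n(C9H8O4) = 0.01690 / 2 = 0.008449 mol.
mass C9H8O4 = 0.008449 x 180.16 = 1.522 g, so %C9H8O4 = 1.522/2.4046 x 100 = 63.3%.

63.3%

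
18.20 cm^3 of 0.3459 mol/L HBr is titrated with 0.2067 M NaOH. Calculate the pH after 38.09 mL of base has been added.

n(acid) = 0.3459 x 0.01820 = 0.006295 mol; n(NaOH) added = 0.2067 x 0.03809 = 0.007873 mol.
Base is in excess by 0.007873 - 0.006295 = 0.001578 mol in a total volume of 0.05629 L.
[OH^-] = 0.001578/0.05629 = 0.02803 M, so pOH = 1.55 and pH = 14.00 - 1.55 = 12.45.

12.45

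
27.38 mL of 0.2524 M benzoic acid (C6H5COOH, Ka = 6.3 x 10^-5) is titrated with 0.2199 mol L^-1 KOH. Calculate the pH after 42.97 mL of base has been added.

n(acid) = 0.2524 x 0.02738 = 0.006911 mol; n(KOH) added = 0.2199 x 0.04297 = 0.009449 mol.
Base is in excess by 0.009449 - 0.006911 = 0.002538 mol in a total volume of 0.07035 L.
[OH^-] = 0.002538/0.07035 = 0.03608 M, so pOH = 1.44 and pH = 14.00 - 1.44 = 12.56.

12.56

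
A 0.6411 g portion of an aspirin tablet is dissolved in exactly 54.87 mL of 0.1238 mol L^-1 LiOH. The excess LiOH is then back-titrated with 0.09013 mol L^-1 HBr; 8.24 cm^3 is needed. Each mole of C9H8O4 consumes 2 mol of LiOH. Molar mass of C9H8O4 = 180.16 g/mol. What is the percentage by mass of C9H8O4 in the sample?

Total n(LiOH) added = 0.1238 x 0.05487 = 0.006793 mol.
n(HBr) used = 0.09013 x 0.008240 = 0.0007427 mol, which equals the excess n(LiOH).
So n(LiOH) consumed by the sample = 0.006793 - 0.0007427 = 0.006050 mol.
n(C9H8O4) = 0.006050 / 2 = 0.003025 mol.
mass C9H8O4 = 0.003025 x 180.16 = 0.5450 g, so %C9H8O4 = 0.5450/0.6411 x 100 = 85.0%.

85.0%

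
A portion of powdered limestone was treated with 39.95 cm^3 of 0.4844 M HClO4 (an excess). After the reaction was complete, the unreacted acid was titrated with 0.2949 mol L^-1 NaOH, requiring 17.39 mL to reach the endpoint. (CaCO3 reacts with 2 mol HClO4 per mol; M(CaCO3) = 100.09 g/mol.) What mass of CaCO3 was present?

0.712 g

Total n(HClO4) added = 0.4844 x 0.03995 = 0.01935 mol.
n(NaOH) used = 0.2949 x 0.01739 = 0.005128 mol, which equals the excess n(HClO4).
So n(HClO4) consumed by the sample = 0.01935 - 0.005128 = 0.01422 mol.
n(CaCO3) = 0.01422 / 2 = 0.007112 mol.
mass = 0.007112 mol x 100.09 g/mol = 0.712 g.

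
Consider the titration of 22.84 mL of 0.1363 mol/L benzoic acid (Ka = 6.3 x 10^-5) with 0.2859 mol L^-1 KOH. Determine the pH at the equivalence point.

n(C6H5COOH) = 0.1363 x 0.02284 = 0.003113 mol; V(KOH) at equivalence = 0.003113/0.2859 = 0.01089 L.
At equivalence all the acid is converted to C6H5COO-; total volume = 0.02284 + 0.01089 = 0.03373 L, so [C6H5COO-] = 0.003113/0.03373 = 0.09230 M.
Kb = Kw/Ka = 1.0e-14 / 6.3 x 10^-5 = 1.59e-10.
[OH^-] = sqrt(Kb x [C6H5COO-]) = sqrt(1.59e-10 x 0.09230) = 3.83e-6 M.
pOH = 5.42, so pH = 14.00 - 5.42 = 8.58.

8.58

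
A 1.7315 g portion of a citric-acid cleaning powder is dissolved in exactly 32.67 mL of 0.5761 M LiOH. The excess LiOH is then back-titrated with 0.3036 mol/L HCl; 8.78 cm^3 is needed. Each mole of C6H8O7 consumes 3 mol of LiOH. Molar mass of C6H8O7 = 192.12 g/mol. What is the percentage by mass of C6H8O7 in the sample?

Total n(LiOH) added = 0.5761 x 0.03267 = 0.01882 mol.
n(HCl) used = 0.3036 x 0.008780 = 0.002666 mol, which equals the excess n(LiOH).
So n(LiOH) consumed by the sample = 0.01882 - 0.002666 = 0.01616 mol.
n(C6H8O7) = 0.01616 / 3 = 0.005385 mol.
mass C6H8O7 = 0.005385 x 192.12 = 1.035 g, so %C6H8O7 = 1.035/1.7315 x 100 = 59.8%.

59.8%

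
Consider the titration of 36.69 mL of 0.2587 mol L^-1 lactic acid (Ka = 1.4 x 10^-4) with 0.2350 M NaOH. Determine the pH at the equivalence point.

8.47

n(HC3H5O3) = 0.2587 x 0.03669 = 0.009492 mol; V(NaOH) at equivalence = 0.009492/0.2350 = 0.04039 L.
At equivalence all the acid is converted to C3H5O3-; total volume = 0.03669 + 0.04039 = 0.07708 L, so [C3H5O3-] = 0.009492/0.07708 = 0.1231 M.
Kb = Kw/Ka = 1.0e-14 / 1.4 x 10^-4 = 7.14e-11.
[OH^-] = sqrt(Kb x [C3H5O3-]) = sqrt(7.14e-11 x 0.1231) = 2.97e-6 M.
pOH = 5.53, so pH = 14.00 - 5.53 = 8.47.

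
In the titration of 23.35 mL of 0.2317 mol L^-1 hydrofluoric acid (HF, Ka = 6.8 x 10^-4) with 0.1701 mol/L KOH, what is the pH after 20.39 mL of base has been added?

Initial n(HF) = 0.2317 x 0.02335 = 0.005410 mol.
n(KOH) added = 0.1701 x 0.02039 = 0.003468 mol, converting that many moles of HF to F-.
Remaining n(HF) = 0.001942 mol; n(F-) = 0.003468 mol.
By Henderson-Hasselbalch, pH = pKa + log([A^-]/[HA]) = 3.17 + log(0.003468/0.001942) = 3.17 + (+0.25) = 3.42.

3.42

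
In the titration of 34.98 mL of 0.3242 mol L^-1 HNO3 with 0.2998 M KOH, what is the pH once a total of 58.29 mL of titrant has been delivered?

n(acid) = 0.3242 x 0.03498 = 0.01134 mol; n(KOH) added = 0.2998 x 0.05829 = 0.01748 mol.
Base is in excess by 0.01748 - 0.01134 = 0.006135 mol in a total volume of 0.09327 L.
[OH^-] = 0.006135/0.09327 = 0.06577 M, so pOH = 1.18 and pH = 14.00 - 1.18 = 12.82.

12.82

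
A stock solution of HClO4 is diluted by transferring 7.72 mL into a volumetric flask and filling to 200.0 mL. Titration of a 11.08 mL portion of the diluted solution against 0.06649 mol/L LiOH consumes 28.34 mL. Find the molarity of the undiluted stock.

n(LiOH) = 0.06649 x 0.02834 = 0.001884 mol.
n(HClO4) in the aliquot = 0.001884 mol.
[diluted HClO4] = 0.001884 / 0.01108 = 0.1701 M.
Dilution factor = 200.0/7.720 = 25.91, so [stock] = 0.1701 x 25.91 = 4.41 M.

4.41 M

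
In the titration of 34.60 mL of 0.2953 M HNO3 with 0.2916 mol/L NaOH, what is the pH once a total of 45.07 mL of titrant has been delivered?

12.56

n(acid) = 0.2953 x 0.03460 = 0.01022 mol; n(NaOH) added = 0.2916 x 0.04507 = 0.01314 mol.
Base is in excess by 0.01314 - 0.01022 = 0.002925 mol in a total volume of 0.07967 L.
[OH^-] = 0.002925/0.07967 = 0.03671 M, so pOH = 1.44 and pH = 14.00 - 1.44 = 12.56.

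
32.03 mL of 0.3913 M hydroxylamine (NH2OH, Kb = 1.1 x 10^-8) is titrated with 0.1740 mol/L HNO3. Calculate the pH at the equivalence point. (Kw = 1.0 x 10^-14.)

n(NH2OH) = 0.3913 x 0.03203 = 0.01253 mol; V(HNO3) at equivalence = 0.01253/0.1740 = 0.07203 L.
At equivalence the base is fully converted to NH3OH+; total volume = 0.1041 L, so [NH3OH+] = 0.01253/0.1041 = 0.1204 M.
Ka(NH3OH+) = Kw/Kb = 1.0e-14 / 1.1 x 10^-8 = 9.09e-7.
[H^+] = sqrt(Ka x [NH3OH+]) = sqrt(9.09e-7 x 0.1204) = 0.000331 M.
pH = -log(0.000331) = 3.48.

3.48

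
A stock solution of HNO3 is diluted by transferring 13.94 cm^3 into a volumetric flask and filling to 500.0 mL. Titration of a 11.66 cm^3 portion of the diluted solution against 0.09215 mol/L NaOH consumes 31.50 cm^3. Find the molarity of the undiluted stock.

8.93 M

n(NaOH) = 0.09215 x 0.03150 = 0.002903 mol.
n(HNO3) in the aliquot = 0.002903 mol.
[diluted HNO3] = 0.002903 / 0.01166 = 0.2489 M.
Dilution factor = 500.0/13.94 = 35.87, so [stock] = 0.2489 x 35.87 = 8.93 M.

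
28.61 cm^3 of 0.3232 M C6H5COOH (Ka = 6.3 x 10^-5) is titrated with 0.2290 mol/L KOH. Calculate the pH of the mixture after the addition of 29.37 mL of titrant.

Initial n(C6H5COOH) = 0.3232 x 0.02861 = 0.009247 mol.
n(KOH) added = 0.2290 x 0.02937 = 0.006726 mol, converting that many moles of C6H5COOH to C6H5COO-.
Remaining n(C6H5COOH) = 0.002521 mol; n(C6H5COO-) = 0.006726 mol.
By Henderson-Hasselbalch, pH = pKa + log([A^-]/[HA]) = 4.20 + log(0.006726/0.002521) = 4.20 + (+0.43) = 4.63.

4.63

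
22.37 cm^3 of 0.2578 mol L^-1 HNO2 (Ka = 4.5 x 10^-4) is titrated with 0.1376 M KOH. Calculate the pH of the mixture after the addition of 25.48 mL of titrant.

Initial n(HNO2) = 0.2578 x 0.02237 = 0.005767 mol.
n(KOH) added = 0.1376 x 0.02548 = 0.003506 mol, converting that many moles of HNO2 to NO2-.
Remaining n(HNO2) = 0.002261 mol; n(NO2-) = 0.003506 mol.
By Henderson-Hasselbalch, pH = pKa + log([A^-]/[HA]) = 3.35 + log(0.003506/0.002261) = 3.35 + (+0.19) = 3.54.

3.54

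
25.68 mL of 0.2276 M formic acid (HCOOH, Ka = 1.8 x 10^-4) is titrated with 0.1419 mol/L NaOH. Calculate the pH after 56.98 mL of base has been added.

n(acid) = 0.2276 x 0.02568 = 0.005845 mol; n(NaOH) added = 0.1419 x 0.05698 = 0.008085 mol.
Base is in excess by 0.008085 - 0.005845 = 0.002241 mol in a total volume of 0.08266 L.
[OH^-] = 0.002241/0.08266 = 0.02711 M, so pOH = 1.57 and pH = 14.00 - 1.57 = 12.43.

12.43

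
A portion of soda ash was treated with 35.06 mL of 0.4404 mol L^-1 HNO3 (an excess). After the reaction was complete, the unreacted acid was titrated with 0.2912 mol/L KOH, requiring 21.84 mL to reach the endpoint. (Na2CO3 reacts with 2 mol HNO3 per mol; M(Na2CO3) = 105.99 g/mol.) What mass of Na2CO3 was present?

Total n(HNO3) added = 0.4404 x 0.03506 = 0.01544 mol.
n(KOH) used = 0.2912 x 0.02184 = 0.006360 mol, which equals the excess n(HNO3).
So n(HNO3) consumed by the sample = 0.01544 - 0.006360 = 0.009081 mol.
n(Na2CO3) = 0.009081 / 2 = 0.004540 mol.
mass = 0.004540 mol x 105.99 g/mol = 0.481 g.

0.481 g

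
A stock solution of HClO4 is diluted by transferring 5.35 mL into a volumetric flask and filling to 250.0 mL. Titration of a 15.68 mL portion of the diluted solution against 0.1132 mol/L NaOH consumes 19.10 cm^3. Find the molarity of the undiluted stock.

n(NaOH) = 0.1132 x 0.01910 = 0.002162 mol.
n(HClO4) in the aliquot = 0.002162 mol.
[diluted HClO4] = 0.002162 / 0.01568 = 0.1379 M.
Dilution factor = 250.0/5.350 = 46.73, so [stock] = 0.1379 x 46.73 = 6.44 M.

6.44 M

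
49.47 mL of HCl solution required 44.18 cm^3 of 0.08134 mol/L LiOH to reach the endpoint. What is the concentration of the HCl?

0.0726 M

n(LiOH) delivered = 0.08134 x 0.04418 = 0.003594 mol.
For a 1:1 reaction, n(HCl) = 0.003594 mol.
[HCl] = 0.003594 mol / 0.04947 L = 0.0726 M.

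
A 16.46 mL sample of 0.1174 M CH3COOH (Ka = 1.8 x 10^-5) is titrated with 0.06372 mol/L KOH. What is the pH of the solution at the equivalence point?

8.68

n(CH3COOH) = 0.1174 x 0.01646 = 0.001932 mol; V(KOH) at equivalence = 0.001932/0.06372 = 0.03033 L.
At equivalence all the acid is converted to CH3COO-; total volume = 0.01646 + 0.03033 = 0.04679 L, so [CH3COO-] = 0.001932/0.04679 = 0.04130 M.
Kb = Kw/Ka = 1.0e-14 / 1.8 x 10^-5 = 5.56e-10.
[OH^-] = sqrt(Kb x [CH3COO-]) = sqrt(5.56e-10 x 0.04130) = 4.79e-6 M.
pOH = 5.32, so pH = 14.00 - 5.32 = 8.68.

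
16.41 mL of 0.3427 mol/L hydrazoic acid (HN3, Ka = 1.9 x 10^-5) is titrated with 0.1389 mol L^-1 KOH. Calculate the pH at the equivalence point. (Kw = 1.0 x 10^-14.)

n(HN3) = 0.3427 x 0.01641 = 0.005624 mol; V(KOH) at equivalence = 0.005624/0.1389 = 0.04049 L.
At equivalence all the acid is converted to N3-; total volume = 0.01641 + 0.04049 = 0.05690 L, so [N3-] = 0.005624/0.05690 = 0.09884 M.
Kb = Kw/Ka = 1.0e-14 / 1.9 x 10^-5 = 5.26e-10.
[OH^-] = sqrt(Kb x [N3-]) = sqrt(5.26e-10 x 0.09884) = 7.21e-6 M.
pOH = 5.14, so pH = 14.00 - 5.14 = 8.86.

8.86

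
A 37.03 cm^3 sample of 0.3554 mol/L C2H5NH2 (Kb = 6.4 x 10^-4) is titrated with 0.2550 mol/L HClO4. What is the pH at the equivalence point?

n(C2H5NH2) = 0.3554 x 0.03703 = 0.01316 mol; V(HClO4) at equivalence = 0.01316/0.2550 = 0.05161 L.
At equivalence the base is fully converted to C2H5NH3+; total volume = 0.08864 L, so [C2H5NH3+] = 0.01316/0.08864 = 0.1485 M.
Ka(C2H5NH3+) = Kw/Kb = 1.0e-14 / 6.4 x 10^-4 = 1.56e-11.
[H^+] = sqrt(Ka x [C2H5NH3+]) = sqrt(1.56e-11 x 0.1485) = 1.52e-6 M.
pH = -log(1.52e-6) = 5.82.

5.82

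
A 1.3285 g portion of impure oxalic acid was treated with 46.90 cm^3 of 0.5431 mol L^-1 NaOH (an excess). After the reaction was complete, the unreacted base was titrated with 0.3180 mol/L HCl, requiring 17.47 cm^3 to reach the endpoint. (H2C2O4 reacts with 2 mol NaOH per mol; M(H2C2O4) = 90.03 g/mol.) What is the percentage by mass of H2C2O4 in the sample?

Total n(NaOH) added = 0.5431 x 0.04690 = 0.02547 mol.
n(HCl) used = 0.3180 x 0.01747 = 0.005555 mol, which equals the excess n(NaOH).
So n(NaOH) consumed by the sample = 0.02547 - 0.005555 = 0.01992 mol.
n(H2C2O4) = 0.01992 / 2 = 0.009958 mol.
mass H2C2O4 = 0.009958 x 90.03 = 0.8965 g, so %H2C2O4 = 0.8965/1.3285 x 100 = 67.5%.

67.5%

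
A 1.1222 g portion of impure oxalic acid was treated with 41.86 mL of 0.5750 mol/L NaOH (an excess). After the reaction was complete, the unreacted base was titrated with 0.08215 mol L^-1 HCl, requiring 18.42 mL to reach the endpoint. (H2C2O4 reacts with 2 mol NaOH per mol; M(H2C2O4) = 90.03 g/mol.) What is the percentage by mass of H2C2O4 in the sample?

Total n(NaOH) added = 0.5750 x 0.04186 = 0.02407 mol.
n(HCl) used = 0.08215 x 0.01842 = 0.001513 mol, which equals the excess n(NaOH).
So n(NaOH) consumed by the sample = 0.02407 - 0.001513 = 0.02256 mol.
n(H2C2O4) = 0.02256 / 2 = 0.01128 mol.
mass H2C2O4 = 0.01128 x 90.03 = 1.015 g, so %H2C2O4 = 1.015/1.1222 x 100 = 90.5%.

90.5%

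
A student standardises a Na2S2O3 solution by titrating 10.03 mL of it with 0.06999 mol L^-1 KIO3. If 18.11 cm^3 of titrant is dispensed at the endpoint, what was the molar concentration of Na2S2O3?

0.758 M

n(KIO3) = 0.06999 x 0.01811 = 0.001268 mol.
From the balanced equation, 1 mol KIO3 reacts with 6 mol Na2S2O3, so n(Na2S2O3) = 0.001268 x 6/1 = 0.007605 mol.
[Na2S2O3] = 0.007605 / 0.01003 L = 0.758 M.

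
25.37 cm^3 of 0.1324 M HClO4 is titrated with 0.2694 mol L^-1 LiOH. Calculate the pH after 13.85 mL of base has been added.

11.98

n(acid) = 0.1324 x 0.02537 = 0.003359 mol; n(LiOH) added = 0.2694 x 0.01385 = 0.003731 mol.
Base is in excess by 0.003731 - 0.003359 = 0.0003722 mol in a total volume of 0.03922 L.
[OH^-] = 0.0003722/0.03922 = 0.009490 M, so pOH = 2.02 and pH = 14.00 - 2.02 = 11.98.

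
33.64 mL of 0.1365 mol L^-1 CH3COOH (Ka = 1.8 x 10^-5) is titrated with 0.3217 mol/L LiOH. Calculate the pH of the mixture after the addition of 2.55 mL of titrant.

4.08

Initial n(CH3COOH) = 0.1365 x 0.03364 = 0.004592 mol.
n(LiOH) added = 0.3217 x 0.002550 = 0.0008203 mol, converting that many moles of CH3COOH to CH3COO-.
Remaining n(CH3COOH) = 0.003772 mol; n(CH3COO-) = 0.0008203 mol.
By Henderson-Hasselbalch, pH = pKa + log([A^-]/[HA]) = 4.74 + log(0.0008203/0.003772) = 4.74 + (-0.66) = 4.08.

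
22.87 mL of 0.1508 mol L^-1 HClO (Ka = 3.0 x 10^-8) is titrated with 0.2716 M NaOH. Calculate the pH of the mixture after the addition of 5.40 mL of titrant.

Initial n(HClO) = 0.1508 x 0.02287 = 0.003449 mol.
n(NaOH) added = 0.2716 x 0.005400 = 0.001467 mol, converting that many moles of HClO to ClO-.
Remaining n(HClO) = 0.001982 mol; n(ClO-) = 0.001467 mol.
By Henderson-Hasselbalch, pH = pKa + log([A^-]/[HA]) = 7.52 + log(0.001467/0.001982) = 7.52 + (-0.13) = 7.39.

7.39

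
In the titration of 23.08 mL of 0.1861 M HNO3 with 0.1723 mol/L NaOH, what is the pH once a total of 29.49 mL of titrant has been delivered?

12.17

n(acid) = 0.1861 x 0.02308 = 0.004295 mol; n(NaOH) added = 0.1723 x 0.02949 = 0.005081 mol.
Base is in excess by 0.005081 - 0.004295 = 0.0007859 mol in a total volume of 0.05257 L.
[OH^-] = 0.0007859/0.05257 = 0.01495 M, so pOH = 1.83 and pH = 14.00 - 1.83 = 12.17.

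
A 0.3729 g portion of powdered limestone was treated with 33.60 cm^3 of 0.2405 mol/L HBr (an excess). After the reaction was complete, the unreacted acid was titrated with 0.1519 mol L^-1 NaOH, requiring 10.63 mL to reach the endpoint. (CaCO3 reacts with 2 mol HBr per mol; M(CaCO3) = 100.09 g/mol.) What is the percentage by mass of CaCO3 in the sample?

Total n(HBr) added = 0.2405 x 0.03360 = 0.008081 mol.
n(NaOH) used = 0.1519 x 0.01063 = 0.001615 mol, which equals the excess n(HBr).
So n(HBr) consumed by the sample = 0.008081 - 0.001615 = 0.006466 mol.
n(CaCO3) = 0.006466 / 2 = 0.003233 mol.
mass CaCO3 = 0.003233 x 100.09 = 0.3236 g, so %CaCO3 = 0.3236/0.3729 x 100 = 86.8%.

86.8%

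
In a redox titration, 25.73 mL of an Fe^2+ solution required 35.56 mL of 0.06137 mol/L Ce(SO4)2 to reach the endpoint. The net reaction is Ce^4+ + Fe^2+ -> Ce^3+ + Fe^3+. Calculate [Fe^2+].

n(Ce(SO4)2) = 0.06137 x 0.03556 = 0.002182 mol.
From the balanced equation, 1 mol Ce(SO4)2 reacts with 1 mol Fe^2+, so n(Fe^2+) = 0.002182 x 1/1 = 0.002182 mol.
[Fe^2+] = 0.002182 / 0.02573 L = 0.0848 M.

0.0848 M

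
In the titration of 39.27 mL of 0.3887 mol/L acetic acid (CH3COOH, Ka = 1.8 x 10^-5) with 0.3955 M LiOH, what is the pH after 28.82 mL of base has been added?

5.21

Initial n(CH3COOH) = 0.3887 x 0.03927 = 0.01526 mol.
n(LiOH) added = 0.3955 x 0.02882 = 0.01140 mol, converting that many moles of CH3COOH to CH3COO-.
Remaining n(CH3COOH) = 0.003866 mol; n(CH3COO-) = 0.01140 mol.
By Henderson-Hasselbalch, pH = pKa + log([A^-]/[HA]) = 4.74 + log(0.01140/0.003866) = 4.74 + (+0.47) = 5.21.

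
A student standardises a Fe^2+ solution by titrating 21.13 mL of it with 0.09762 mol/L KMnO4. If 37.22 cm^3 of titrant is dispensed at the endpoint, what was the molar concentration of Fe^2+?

0.860 M

n(KMnO4) = 0.09762 x 0.03722 = 0.003633 mol.
From the balanced equation, 1 mol KMnO4 reacts with 5 mol Fe^2+, so n(Fe^2+) = 0.003633 x 5/1 = 0.01817 mol.
[Fe^2+] = 0.01817 / 0.02113 L = 0.860 M.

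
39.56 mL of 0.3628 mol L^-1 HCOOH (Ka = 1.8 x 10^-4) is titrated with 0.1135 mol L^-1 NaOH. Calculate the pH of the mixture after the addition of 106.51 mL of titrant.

4.47

Initial n(HCOOH) = 0.3628 x 0.03956 = 0.01435 mol.
n(NaOH) added = 0.1135 x 0.1065 = 0.01209 mol, converting that many moles of HCOOH to HCOO-.
Remaining n(HCOOH) = 0.002263 mol; n(HCOO-) = 0.01209 mol.
By Henderson-Hasselbalch, pH = pKa + log([A^-]/[HA]) = 3.74 + log(0.01209/0.002263) = 3.74 + (+0.73) = 4.47.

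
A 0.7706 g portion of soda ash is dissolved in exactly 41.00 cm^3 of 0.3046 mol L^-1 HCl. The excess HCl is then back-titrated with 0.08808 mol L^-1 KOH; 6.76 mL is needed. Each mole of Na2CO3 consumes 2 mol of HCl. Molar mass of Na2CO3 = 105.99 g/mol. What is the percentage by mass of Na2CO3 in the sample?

81.8%

Total n(HCl) added = 0.3046 x 0.04100 = 0.01249 mol.
n(KOH) used = 0.08808 x 0.006760 = 0.0005954 mol, which equals the excess n(HCl).
So n(HCl) consumed by the sample = 0.01249 - 0.0005954 = 0.01189 mol.
n(Na2CO3) = 0.01189 / 2 = 0.005947 mol.
mass Na2CO3 = 0.005947 x 105.99 = 0.6303 g, so %Na2CO3 = 0.6303/0.7706 x 100 = 81.8%.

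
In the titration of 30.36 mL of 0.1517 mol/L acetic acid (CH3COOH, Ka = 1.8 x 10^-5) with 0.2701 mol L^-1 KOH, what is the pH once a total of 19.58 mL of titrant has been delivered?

n(acid) = 0.1517 x 0.03036 = 0.004606 mol; n(KOH) added = 0.2701 x 0.01958 = 0.005289 mol.
Base is in excess by 0.005289 - 0.004606 = 0.0006829 mol in a total volume of 0.04994 L.
[OH^-] = 0.0006829/0.04994 = 0.01368 M, so pOH = 1.86 and pH = 14.00 - 1.86 = 12.14.

12.14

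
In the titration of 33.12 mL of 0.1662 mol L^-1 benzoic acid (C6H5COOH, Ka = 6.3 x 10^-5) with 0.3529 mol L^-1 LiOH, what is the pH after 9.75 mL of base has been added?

4.42

Initial n(C6H5COOH) = 0.1662 x 0.03312 = 0.005505 mol.
n(LiOH) added = 0.3529 x 0.009750 = 0.003441 mol, converting that many moles of C6H5COOH to C6H5COO-.
Remaining n(C6H5COOH) = 0.002064 mol; n(C6H5COO-) = 0.003441 mol.
By Henderson-Hasselbalch, pH = pKa + log([A^-]/[HA]) = 4.20 + log(0.003441/0.002064) = 4.20 + (+0.22) = 4.42.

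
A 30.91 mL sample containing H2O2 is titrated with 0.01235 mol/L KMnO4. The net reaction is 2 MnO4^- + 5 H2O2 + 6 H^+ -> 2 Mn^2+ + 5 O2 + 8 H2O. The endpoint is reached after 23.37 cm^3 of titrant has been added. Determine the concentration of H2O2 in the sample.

0.0233 M

n(KMnO4) = 0.01235 x 0.02337 = 0.0002886 mol.
From the balanced equation, 2 mol KMnO4 reacts with 5 mol H2O2, so n(H2O2) = 0.0002886 x 5/2 = 0.0007215 mol.
[H2O2] = 0.0007215 / 0.03091 L = 0.0233 M.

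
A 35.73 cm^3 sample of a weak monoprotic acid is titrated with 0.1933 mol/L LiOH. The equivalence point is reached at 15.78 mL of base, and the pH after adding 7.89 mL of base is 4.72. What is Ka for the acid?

1.9 x 10^-5

7.89 mL is half of the equivalence volume, so this is the half-equivalence point where [HA] = [A^-].
At half-equivalence pH = pKa, so pKa = 4.72.
Ka = 10^(-4.72) = 1.9 x 10^-5.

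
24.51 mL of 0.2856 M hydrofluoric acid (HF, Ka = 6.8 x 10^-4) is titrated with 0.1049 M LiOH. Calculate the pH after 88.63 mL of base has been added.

n(acid) = 0.2856 x 0.02451 = 0.007000 mol; n(LiOH) added = 0.1049 x 0.08863 = 0.009297 mol.
Base is in excess by 0.009297 - 0.007000 = 0.002297 mol in a total volume of 0.1131 L.
[OH^-] = 0.002297/0.1131 = 0.02030 M, so pOH = 1.69 and pH = 14.00 - 1.69 = 12.31.

12.31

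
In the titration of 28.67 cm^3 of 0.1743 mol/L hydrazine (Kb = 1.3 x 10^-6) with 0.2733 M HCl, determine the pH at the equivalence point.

4.54

n(N2H4) = 0.1743 x 0.02867 = 0.004997 mol; V(HCl) at equivalence = 0.004997/0.2733 = 0.01828 L.
At equivalence the base is fully converted to N2H5+; total volume = 0.04695 L, so [N2H5+] = 0.004997/0.04695 = 0.1064 M.
Ka(N2H5+) = Kw/Kb = 1.0e-14 / 1.3 x 10^-6 = 7.69e-9.
[H^+] = sqrt(Ka x [N2H5+]) = sqrt(7.69e-9 x 0.1064) = 2.86e-5 M.
pH = -log(2.86e-5) = 4.54.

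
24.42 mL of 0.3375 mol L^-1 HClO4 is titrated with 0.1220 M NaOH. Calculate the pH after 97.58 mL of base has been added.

12.48

n(acid) = 0.3375 x 0.02442 = 0.008242 mol; n(NaOH) added = 0.1220 x 0.09758 = 0.01190 mol.
Base is in excess by 0.01190 - 0.008242 = 0.003663 mol in a total volume of 0.1220 L.
[OH^-] = 0.003663/0.1220 = 0.03002 M, so pOH = 1.52 and pH = 14.00 - 1.52 = 12.48.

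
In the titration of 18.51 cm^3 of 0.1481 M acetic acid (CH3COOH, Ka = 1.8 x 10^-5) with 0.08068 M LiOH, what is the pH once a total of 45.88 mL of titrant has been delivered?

12.17

n(acid) = 0.1481 x 0.01851 = 0.002741 mol; n(LiOH) added = 0.08068 x 0.04588 = 0.003702 mol.
Base is in excess by 0.003702 - 0.002741 = 0.0009603 mol in a total volume of 0.06439 L.
[OH^-] = 0.0009603/0.06439 = 0.01491 M, so pOH = 1.83 and pH = 14.00 - 1.83 = 12.17.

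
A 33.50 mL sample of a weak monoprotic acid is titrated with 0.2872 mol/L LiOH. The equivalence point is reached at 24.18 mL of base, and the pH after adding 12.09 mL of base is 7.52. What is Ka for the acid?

3.0 x 10^-8

12.09 mL is half of the equivalence volume, so this is the half-equivalence point where [HA] = [A^-].
At half-equivalence pH = pKa, so pKa = 7.52.
Ka = 10^(-7.52) = 3.0 x 10^-8.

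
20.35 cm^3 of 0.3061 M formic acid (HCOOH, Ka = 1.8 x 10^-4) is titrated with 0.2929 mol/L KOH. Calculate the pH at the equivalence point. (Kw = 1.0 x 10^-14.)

n(HCOOH) = 0.3061 x 0.02035 = 0.006229 mol; V(KOH) at equivalence = 0.006229/0.2929 = 0.02127 L.
At equivalence all the acid is converted to HCOO-; total volume = 0.02035 + 0.02127 = 0.04162 L, so [HCOO-] = 0.006229/0.04162 = 0.1497 M.
Kb = Kw/Ka = 1.0e-14 / 1.8 x 10^-4 = 5.56e-11.
[OH^-] = sqrt(Kb x [HCOO-]) = sqrt(5.56e-11 x 0.1497) = 2.88e-6 M.
pOH = 5.54, so pH = 14.00 - 5.54 = 8.46.

8.46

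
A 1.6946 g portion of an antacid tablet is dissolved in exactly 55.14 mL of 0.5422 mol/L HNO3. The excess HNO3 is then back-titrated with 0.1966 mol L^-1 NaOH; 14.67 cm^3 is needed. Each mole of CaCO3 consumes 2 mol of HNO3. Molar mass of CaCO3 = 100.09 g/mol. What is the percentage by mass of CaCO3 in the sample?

Total n(HNO3) added = 0.5422 x 0.05514 = 0.02990 mol.
n(NaOH) used = 0.1966 x 0.01467 = 0.002884 mol, which equals the excess n(HNO3).
So n(HNO3) consumed by the sample = 0.02990 - 0.002884 = 0.02701 mol.
n(CaCO3) = 0.02701 / 2 = 0.01351 mol.
mass CaCO3 = 0.01351 x 100.09 = 1.352 g, so %CaCO3 = 1.352/1.6946 x 100 = 79.8%.

79.8%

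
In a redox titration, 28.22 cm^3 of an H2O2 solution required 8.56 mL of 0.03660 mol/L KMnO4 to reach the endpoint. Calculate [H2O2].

0.0278 M

n(KMnO4) = 0.03660 x 0.008560 = 0.0003133 mol.
From the balanced equation, 2 mol KMnO4 reacts with 5 mol H2O2, so n(H2O2) = 0.0003133 x 5/2 = 0.0007832 mol.
[H2O2] = 0.0007832 / 0.02822 L = 0.0278 M.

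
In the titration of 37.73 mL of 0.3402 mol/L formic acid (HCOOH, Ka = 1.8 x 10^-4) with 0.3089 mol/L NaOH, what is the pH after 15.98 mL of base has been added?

Initial n(HCOOH) = 0.3402 x 0.03773 = 0.01284 mol.
n(NaOH) added = 0.3089 x 0.01598 = 0.004936 mol, converting that many moles of HCOOH to HCOO-.
Remaining n(HCOOH) = 0.007900 mol; n(HCOO-) = 0.004936 mol.
By Henderson-Hasselbalch, pH = pKa + log([A^-]/[HA]) = 3.74 + log(0.004936/0.007900) = 3.74 + (-0.20) = 3.54.

3.54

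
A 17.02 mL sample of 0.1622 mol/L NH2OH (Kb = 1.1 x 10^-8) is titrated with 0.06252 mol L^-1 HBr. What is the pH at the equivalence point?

n(NH2OH) = 0.1622 x 0.01702 = 0.002761 mol; V(HBr) at equivalence = 0.002761/0.06252 = 0.04416 L.
At equivalence the base is fully converted to NH3OH+; total volume = 0.06118 L, so [NH3OH+] = 0.002761/0.06118 = 0.04513 M.
Ka(NH3OH+) = Kw/Kb = 1.0e-14 / 1.1 x 10^-8 = 9.09e-7.
[H^+] = sqrt(Ka x [NH3OH+]) = sqrt(9.09e-7 x 0.04513) = 0.000203 M.
pH = -log(0.000203) = 3.69.

3.69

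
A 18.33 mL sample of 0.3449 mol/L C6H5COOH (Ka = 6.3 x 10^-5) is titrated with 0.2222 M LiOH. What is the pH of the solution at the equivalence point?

8.67

n(C6H5COOH) = 0.3449 x 0.01833 = 0.006322 mol; V(LiOH) at equivalence = 0.006322/0.2222 = 0.02845 L.
At equivalence all the acid is converted to C6H5COO-; total volume = 0.01833 + 0.02845 = 0.04678 L, so [C6H5COO-] = 0.006322/0.04678 = 0.1351 M.
Kb = Kw/Ka = 1.0e-14 / 6.3 x 10^-5 = 1.59e-10.
[OH^-] = sqrt(Kb x [C6H5COO-]) = sqrt(1.59e-10 x 0.1351) = 4.63e-6 M.
pOH = 5.33, so pH = 14.00 - 5.33 = 8.67.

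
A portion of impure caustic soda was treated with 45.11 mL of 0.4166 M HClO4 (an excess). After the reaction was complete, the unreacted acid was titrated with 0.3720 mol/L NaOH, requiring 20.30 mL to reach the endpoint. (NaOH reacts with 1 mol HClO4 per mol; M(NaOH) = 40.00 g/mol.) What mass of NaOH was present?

Total n(HClO4) added = 0.4166 x 0.04511 = 0.01879 mol.
n(NaOH) used = 0.3720 x 0.02030 = 0.007552 mol, which equals the excess n(HClO4).
So n(HClO4) consumed by the sample = 0.01879 - 0.007552 = 0.01124 mol.
n(NaOH) = 0.01124 / 1 = 0.01124 mol.
mass = 0.01124 mol x 40.00 g/mol = 0.450 g.

0.450 g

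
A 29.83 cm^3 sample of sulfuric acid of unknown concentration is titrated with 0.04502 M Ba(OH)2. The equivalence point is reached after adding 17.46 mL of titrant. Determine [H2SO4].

0.0264 M

n(Ba(OH)2) delivered = 0.04502 x 0.01746 = 0.0007860 mol.
For a 1:1 reaction, n(H2SO4) = 0.0007860 mol.
[H2SO4] = 0.0007860 mol / 0.02983 L = 0.0264 M.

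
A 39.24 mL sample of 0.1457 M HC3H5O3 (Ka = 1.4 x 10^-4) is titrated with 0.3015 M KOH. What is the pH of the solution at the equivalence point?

8.42

n(HC3H5O3) = 0.1457 x 0.03924 = 0.005717 mol; V(KOH) at equivalence = 0.005717/0.3015 = 0.01896 L.
At equivalence all the acid is converted to C3H5O3-; total volume = 0.03924 + 0.01896 = 0.05820 L, so [C3H5O3-] = 0.005717/0.05820 = 0.09823 M.
Kb = Kw/Ka = 1.0e-14 / 1.4 x 10^-4 = 7.14e-11.
[OH^-] = sqrt(Kb x [C3H5O3-]) = sqrt(7.14e-11 x 0.09823) = 2.65e-6 M.
pOH = 5.58, so pH = 14.00 - 5.58 = 8.42.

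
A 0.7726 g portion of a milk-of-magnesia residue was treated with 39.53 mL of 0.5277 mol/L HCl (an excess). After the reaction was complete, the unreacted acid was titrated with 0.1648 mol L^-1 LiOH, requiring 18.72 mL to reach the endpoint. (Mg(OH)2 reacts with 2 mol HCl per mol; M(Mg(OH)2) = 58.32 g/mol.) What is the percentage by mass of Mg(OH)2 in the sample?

Total n(HCl) added = 0.5277 x 0.03953 = 0.02086 mol.
n(LiOH) used = 0.1648 x 0.01872 = 0.003085 mol, which equals the excess n(HCl).
So n(HCl) consumed by the sample = 0.02086 - 0.003085 = 0.01777 mol.
n(Mg(OH)2) = 0.01777 / 2 = 0.008887 mol.
mass Mg(OH)2 = 0.008887 x 58.32 = 0.5183 g, so %Mg(OH)2 = 0.5183/0.7726 x 100 = 67.1%.

67.1%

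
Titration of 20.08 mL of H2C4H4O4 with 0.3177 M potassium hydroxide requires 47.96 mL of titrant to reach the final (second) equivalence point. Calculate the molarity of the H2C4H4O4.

0.379 M

n(KOH) = 0.3177 x 0.04796 = 0.01524 mol.
At the final (second) equivalence point, 2 mol OH^- react per mol H2C4H4O4, so n(H2C4H4O4) = 0.01524 / 2 = 0.007618 mol.
[H2C4H4O4] = 0.007618 / 0.02008 L = 0.379 M.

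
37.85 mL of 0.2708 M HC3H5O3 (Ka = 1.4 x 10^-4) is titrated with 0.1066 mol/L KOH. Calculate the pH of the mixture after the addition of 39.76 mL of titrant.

Initial n(HC3H5O3) = 0.2708 x 0.03785 = 0.01025 mol.
n(KOH) added = 0.1066 x 0.03976 = 0.004238 mol, converting that many moles of HC3H5O3 to C3H5O3-.
Remaining n(HC3H5O3) = 0.006011 mol; n(C3H5O3-) = 0.004238 mol.
By Henderson-Hasselbalch, pH = pKa + log([A^-]/[HA]) = 3.85 + log(0.004238/0.006011) = 3.85 + (-0.15) = 3.70.

3.70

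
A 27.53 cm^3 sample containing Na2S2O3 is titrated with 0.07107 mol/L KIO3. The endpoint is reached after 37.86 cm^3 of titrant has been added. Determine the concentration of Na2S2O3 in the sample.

n(KIO3) = 0.07107 x 0.03786 = 0.002691 mol.
From the balanced equation, 1 mol KIO3 reacts with 6 mol Na2S2O3, so n(Na2S2O3) = 0.002691 x 6/1 = 0.01614 mol.
[Na2S2O3] = 0.01614 / 0.02753 L = 0.586 M.

0.586 M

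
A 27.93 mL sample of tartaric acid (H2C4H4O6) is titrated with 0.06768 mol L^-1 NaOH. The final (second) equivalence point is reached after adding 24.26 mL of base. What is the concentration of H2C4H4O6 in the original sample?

n(NaOH) = 0.06768 x 0.02426 = 0.001642 mol.
At the final (second) equivalence point, 2 mol OH^- react per mol H2C4H4O6, so n(H2C4H4O6) = 0.001642 / 2 = 0.0008210 mol.
[H2C4H4O6] = 0.0008210 / 0.02793 L = 0.0294 M.

0.0294 M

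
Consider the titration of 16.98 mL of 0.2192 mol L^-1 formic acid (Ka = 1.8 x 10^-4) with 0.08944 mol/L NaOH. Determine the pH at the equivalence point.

n(HCOOH) = 0.2192 x 0.01698 = 0.003722 mol; V(NaOH) at equivalence = 0.003722/0.08944 = 0.04161 L.
At equivalence all the acid is converted to HCOO-; total volume = 0.01698 + 0.04161 = 0.05859 L, so [HCOO-] = 0.003722/0.05859 = 0.06352 M.
Kb = Kw/Ka = 1.0e-14 / 1.8 x 10^-4 = 5.56e-11.
[OH^-] = sqrt(Kb x [HCOO-]) = sqrt(5.56e-11 x 0.06352) = 1.88e-6 M.
pOH = 5.73, so pH = 14.00 - 5.73 = 8.27.

8.27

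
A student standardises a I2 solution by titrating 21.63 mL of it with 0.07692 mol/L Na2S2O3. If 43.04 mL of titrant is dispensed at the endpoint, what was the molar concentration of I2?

n(Na2S2O3) = 0.07692 x 0.04304 = 0.003311 mol.
From the balanced equation, 2 mol Na2S2O3 reacts with 1 mol I2, so n(I2) = 0.003311 x 1/2 = 0.001655 mol.
[I2] = 0.001655 / 0.02163 L = 0.0765 M.

0.0765 M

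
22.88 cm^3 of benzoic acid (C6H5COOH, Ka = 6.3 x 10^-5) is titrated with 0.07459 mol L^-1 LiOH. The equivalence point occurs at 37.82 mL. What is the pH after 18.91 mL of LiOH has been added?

4.20

18.91 mL is exactly half the equivalence volume (37.82/2), i.e. the half-equivalence point.
There, n(HA) = n(A^-), so pH = pKa = -log(6.3 x 10^-5) = 4.20.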